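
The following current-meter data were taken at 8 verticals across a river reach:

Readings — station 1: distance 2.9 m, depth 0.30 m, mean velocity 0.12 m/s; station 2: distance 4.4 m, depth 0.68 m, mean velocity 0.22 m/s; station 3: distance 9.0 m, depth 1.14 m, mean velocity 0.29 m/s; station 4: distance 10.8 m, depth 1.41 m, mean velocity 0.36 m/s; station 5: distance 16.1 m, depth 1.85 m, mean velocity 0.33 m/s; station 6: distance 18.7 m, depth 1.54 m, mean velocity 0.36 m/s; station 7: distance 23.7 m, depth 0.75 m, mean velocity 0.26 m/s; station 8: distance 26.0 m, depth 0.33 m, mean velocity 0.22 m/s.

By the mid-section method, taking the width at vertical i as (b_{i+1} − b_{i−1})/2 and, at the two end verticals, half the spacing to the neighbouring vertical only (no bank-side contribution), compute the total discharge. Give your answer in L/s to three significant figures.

8660 L/s

w_1 = (4.4 − 2.9)/2 = 0.75 m; q_1 = 0.12 × 0.30 × 0.75 = 0.02700 m³/s
w_2 = (9.0 − 2.9)/2 = 3.05 m; q_2 = 0.22 × 0.68 × 3.05 = 0.4563 m³/s
w_3 = (10.8 − 4.4)/2 = 3.2 m; q_3 = 0.29 × 1.14 × 3.2 = 1.058 m³/s
w_4 = (16.1 − 9.0)/2 = 3.55 m; q_4 = 0.36 × 1.41 × 3.55 = 1.802 m³/s
w_5 = (18.7 − 10.8)/2 = 3.95 m; q_5 = 0.33 × 1.85 × 3.95 = 2.411 m³/s
w_6 = (23.7 − 16.1)/2 = 3.8 m; q_6 = 0.36 × 1.54 × 3.8 = 2.107 m³/s
w_7 = (26.0 − 18.7)/2 = 3.65 m; q_7 = 0.26 × 0.75 × 3.65 = 0.7118 m³/s
w_8 = (26.0 − 23.7)/2 = 1.15 m; q_8 = 0.22 × 0.33 × 1.15 = 0.08349 m³/s
Q = Σ qᵢ = 8.657 m³/s
= 8.657 × 1000 = 8657 L/s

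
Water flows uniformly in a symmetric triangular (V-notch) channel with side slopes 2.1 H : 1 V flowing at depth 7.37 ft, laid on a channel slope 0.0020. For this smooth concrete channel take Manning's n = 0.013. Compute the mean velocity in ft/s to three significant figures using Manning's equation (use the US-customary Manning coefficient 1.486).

11.4 ft/s

A = z·y² = 2.1×7.37² = 114.1 ft²
P = 2y√(1+z²) = 2×7.37×√(1+2.1²) = 34.28 ft
R = A/P = 114.1/34.28 = 3.327 ft
Q = (1.486/n)·A·R^(2/3)·S^(1/2) = (1.486/0.013) × 114.1 × 3.327^(2/3) × 0.0020^(1/2) = 1300 ft³/s
V = Q/A = 1300/114.1 = 11.39 ft/s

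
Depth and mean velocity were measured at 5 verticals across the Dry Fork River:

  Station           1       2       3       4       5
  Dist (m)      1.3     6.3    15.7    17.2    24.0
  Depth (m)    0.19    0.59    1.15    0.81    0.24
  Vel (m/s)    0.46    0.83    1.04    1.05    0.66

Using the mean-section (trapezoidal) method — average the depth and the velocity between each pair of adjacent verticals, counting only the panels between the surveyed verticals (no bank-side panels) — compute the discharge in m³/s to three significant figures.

13.5 m³/s

Panel 1-2: Δb = 5 m, d̄ = (0.19+0.59)/2 = 0.39, v̄ = (0.46+0.83)/2 = 0.645 → q = 5×0.39×0.645 = 1.258 m³/s
Panel 2-3: Δb = 9.4 m, d̄ = (0.59+1.15)/2 = 0.87, v̄ = (0.83+1.04)/2 = 0.935 → q = 9.4×0.87×0.935 = 7.646 m³/s
Panel 3-4: Δb = 1.5 m, d̄ = (1.15+0.81)/2 = 0.98, v̄ = (1.04+1.05)/2 = 1.045 → q = 1.5×0.98×1.045 = 1.536 m³/s
Panel 4-5: Δb = 6.8 m, d̄ = (0.81+0.24)/2 = 0.525, v̄ = (1.05+0.66)/2 = 0.855 → q = 6.8×0.525×0.855 = 3.052 m³/s
Q = Σ q = 13.49 m³/s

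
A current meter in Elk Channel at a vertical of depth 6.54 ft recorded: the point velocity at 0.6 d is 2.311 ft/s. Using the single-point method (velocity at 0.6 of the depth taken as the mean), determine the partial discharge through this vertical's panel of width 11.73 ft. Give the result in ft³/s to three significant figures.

v̄ = v₀.₆ = 2.311 ft/s
q = v̄ × d × w = 2.311 × 6.54 × 11.73 = 177.3 ft³/s

177 ft³/s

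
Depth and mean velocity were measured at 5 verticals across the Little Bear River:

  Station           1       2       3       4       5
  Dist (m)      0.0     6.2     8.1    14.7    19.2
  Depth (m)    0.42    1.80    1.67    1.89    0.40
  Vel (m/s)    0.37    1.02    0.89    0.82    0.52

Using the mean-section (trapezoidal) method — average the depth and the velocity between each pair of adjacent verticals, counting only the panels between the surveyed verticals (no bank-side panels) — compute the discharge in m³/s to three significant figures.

21.4 m³/s

Panel 1-2: Δb = 6.2 m, d̄ = (0.42+1.80)/2 = 1.11, v̄ = (0.37+1.02)/2 = 0.695 → q = 6.2×1.11×0.695 = 4.783 m³/s
Panel 2-3: Δb = 1.9 m, d̄ = (1.80+1.67)/2 = 1.735, v̄ = (1.02+0.89)/2 = 0.955 → q = 1.9×1.735×0.955 = 3.148 m³/s
Panel 3-4: Δb = 6.6 m, d̄ = (1.67+1.89)/2 = 1.78, v̄ = (0.89+0.82)/2 = 0.855 → q = 6.6×1.78×0.855 = 10.04 m³/s
Panel 4-5: Δb = 4.5 m, d̄ = (1.89+0.40)/2 = 1.145, v̄ = (0.82+0.52)/2 = 0.67 → q = 4.5×1.145×0.67 = 3.452 m³/s
Q = Σ q = 21.43 m³/s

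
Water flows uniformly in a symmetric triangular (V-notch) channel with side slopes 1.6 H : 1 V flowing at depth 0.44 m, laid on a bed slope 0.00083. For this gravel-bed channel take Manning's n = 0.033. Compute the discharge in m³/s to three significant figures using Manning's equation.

0.0883 m³/s

A = z·y² = 1.6×0.44² = 0.3098 m²
P = 2y√(1+z²) = 2×0.44×√(1+1.6²) = 1.660 m
R = A/P = 0.3098/1.660 = 0.1866 m
Q = (1/n)·A·R^(2/3)·S^(1/2) = (1/0.033) × 0.3098 × 0.1866^(2/3) × 0.00083^(1/2) = 0.08829 m³/s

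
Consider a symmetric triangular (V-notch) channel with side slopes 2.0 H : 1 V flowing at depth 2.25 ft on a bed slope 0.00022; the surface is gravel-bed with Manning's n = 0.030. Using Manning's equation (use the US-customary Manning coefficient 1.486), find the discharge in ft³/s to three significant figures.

7.47 ft³/s

A = z·y² = 2.0×2.25² = 10.13 ft²
P = 2y√(1+z²) = 2×2.25×√(1+2.0²) = 10.06 ft
R = A/P = 10.13/10.06 = 1.006 ft
Q = (1.486/n)·A·R^(2/3)·S^(1/2) = (1.486/0.030) × 10.13 × 1.006^(2/3) × 0.00022^(1/2) = 7.470 ft³/s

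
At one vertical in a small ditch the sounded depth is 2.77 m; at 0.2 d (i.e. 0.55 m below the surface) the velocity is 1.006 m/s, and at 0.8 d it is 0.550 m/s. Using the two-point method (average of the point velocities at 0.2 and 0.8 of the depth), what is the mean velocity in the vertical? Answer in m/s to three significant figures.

v̄ = (1.006 + 0.550) / 2 = 0.7780 m/s

0.778 m/s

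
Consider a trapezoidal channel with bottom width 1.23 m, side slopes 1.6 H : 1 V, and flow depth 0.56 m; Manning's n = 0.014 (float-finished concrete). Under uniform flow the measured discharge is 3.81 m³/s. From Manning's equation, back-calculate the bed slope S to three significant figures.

A = (b + z·y)·y = (1.23 + 1.6×0.56)×0.56 = 1.191 m²
P = b + 2y√(1+z²) = 1.23 + 2×0.56×√(1+1.6²) = 3.343 m
R = A/P = 1.191/3.343 = 0.3561 m
S = (Q·n / (1·A·R^(2/3)))² = (3.81×0.014 / (1×1.191×0.5024))² = 0.007952

0.00795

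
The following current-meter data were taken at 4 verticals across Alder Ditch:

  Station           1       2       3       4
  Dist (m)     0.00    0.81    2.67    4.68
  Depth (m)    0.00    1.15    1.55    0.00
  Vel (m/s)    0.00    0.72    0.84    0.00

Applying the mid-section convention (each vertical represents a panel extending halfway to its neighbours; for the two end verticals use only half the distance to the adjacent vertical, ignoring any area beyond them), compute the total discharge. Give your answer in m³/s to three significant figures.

3.62 m³/s

w_2 = (2.67 − 0.00)/2 = 1.335 m; q_2 = 0.72 × 1.15 × 1.335 = 1.105 m³/s
w_3 = (4.68 − 0.81)/2 = 1.935 m; q_3 = 0.84 × 1.55 × 1.935 = 2.519 m³/s
Stations 1, 4 contribute zero (depth or velocity is 0).
Q = Σ qᵢ = 3.625 m³/s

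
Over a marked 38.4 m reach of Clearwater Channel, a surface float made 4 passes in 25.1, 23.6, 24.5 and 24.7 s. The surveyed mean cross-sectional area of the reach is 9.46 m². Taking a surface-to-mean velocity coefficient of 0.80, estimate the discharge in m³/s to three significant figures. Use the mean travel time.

11.9 m³/s

t̄ = (25.1 + 23.6 + 24.5 + 24.7) / 4 = 24.475 s
v_surface = L / t̄ = 38.4 / 24.475 = 1.569 m/s
v_mean = 0.80 × 1.569 = 1.255 m/s
Q = A × v_mean = 9.46 × 1.255 = 11.87 m³/s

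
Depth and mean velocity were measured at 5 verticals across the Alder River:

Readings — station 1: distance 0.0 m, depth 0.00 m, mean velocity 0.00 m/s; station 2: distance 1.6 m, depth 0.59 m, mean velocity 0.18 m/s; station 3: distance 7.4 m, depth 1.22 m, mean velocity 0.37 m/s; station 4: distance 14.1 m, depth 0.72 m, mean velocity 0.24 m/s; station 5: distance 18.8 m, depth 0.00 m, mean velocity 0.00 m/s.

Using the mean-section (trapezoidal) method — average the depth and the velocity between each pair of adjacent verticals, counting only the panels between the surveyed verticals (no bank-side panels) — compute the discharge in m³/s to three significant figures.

3.67 m³/s

Panel 1-2: Δb = 1.6 m, d̄ = (0.00+0.59)/2 = 0.295, v̄ = (0.00+0.18)/2 = 0.09 → q = 1.6×0.295×0.09 = 0.04248 m³/s
Panel 2-3: Δb = 5.8 m, d̄ = (0.59+1.22)/2 = 0.905, v̄ = (0.18+0.37)/2 = 0.275 → q = 5.8×0.905×0.275 = 1.443 m³/s
Panel 3-4: Δb = 6.7 m, d̄ = (1.22+0.72)/2 = 0.97, v̄ = (0.37+0.24)/2 = 0.305 → q = 6.7×0.97×0.305 = 1.982 m³/s
Panel 4-5: Δb = 4.7 m, d̄ = (0.72+0.00)/2 = 0.36, v̄ = (0.24+0.00)/2 = 0.12 → q = 4.7×0.36×0.12 = 0.2030 m³/s
Q = Σ q = 3.671 m³/s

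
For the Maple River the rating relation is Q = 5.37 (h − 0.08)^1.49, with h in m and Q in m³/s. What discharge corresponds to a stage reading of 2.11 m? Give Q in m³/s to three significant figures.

Q = 5.37 × (2.11 − 0.08)^1.49 = 5.37 × 2.03^1.49 = 15.42 m³/s

15.4 m³/s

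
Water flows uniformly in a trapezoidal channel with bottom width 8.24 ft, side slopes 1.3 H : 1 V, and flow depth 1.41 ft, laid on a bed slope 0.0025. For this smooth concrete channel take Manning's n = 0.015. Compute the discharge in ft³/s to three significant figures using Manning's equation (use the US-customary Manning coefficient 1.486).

A = (b + z·y)·y = (8.24 + 1.3×1.41)×1.41 = 14.20 ft²
P = b + 2y√(1+z²) = 8.24 + 2×1.41×√(1+1.3²) = 12.87 ft
R = A/P = 14.20/12.87 = 1.104 ft
Q = (1.486/n)·A·R^(2/3)·S^(1/2) = (1.486/0.015) × 14.20 × 1.104^(2/3) × 0.0025^(1/2) = 75.15 ft³/s

75.1 ft³/s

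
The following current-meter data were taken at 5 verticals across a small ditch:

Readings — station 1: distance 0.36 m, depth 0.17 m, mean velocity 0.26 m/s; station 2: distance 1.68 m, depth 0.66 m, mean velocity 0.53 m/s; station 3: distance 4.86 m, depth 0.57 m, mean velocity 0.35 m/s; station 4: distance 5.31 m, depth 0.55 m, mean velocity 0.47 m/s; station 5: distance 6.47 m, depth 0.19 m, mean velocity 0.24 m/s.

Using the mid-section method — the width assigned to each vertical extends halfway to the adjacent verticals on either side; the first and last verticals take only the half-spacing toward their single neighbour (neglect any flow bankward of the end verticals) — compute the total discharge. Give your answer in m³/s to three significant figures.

w_1 = (1.68 − 0.36)/2 = 0.66 m; q_1 = 0.26 × 0.17 × 0.66 = 0.02917 m³/s
w_2 = (4.86 − 0.36)/2 = 2.25 m; q_2 = 0.53 × 0.66 × 2.25 = 0.7871 m³/s
w_3 = (5.31 − 1.68)/2 = 1.815 m; q_3 = 0.35 × 0.57 × 1.815 = 0.3621 m³/s
w_4 = (6.47 − 4.86)/2 = 0.805 m; q_4 = 0.47 × 0.55 × 0.805 = 0.2081 m³/s
w_5 = (6.47 − 5.31)/2 = 0.58 m; q_5 = 0.24 × 0.19 × 0.58 = 0.02645 m³/s
Q = Σ qᵢ = 1.413 m³/s

1.41 m³/s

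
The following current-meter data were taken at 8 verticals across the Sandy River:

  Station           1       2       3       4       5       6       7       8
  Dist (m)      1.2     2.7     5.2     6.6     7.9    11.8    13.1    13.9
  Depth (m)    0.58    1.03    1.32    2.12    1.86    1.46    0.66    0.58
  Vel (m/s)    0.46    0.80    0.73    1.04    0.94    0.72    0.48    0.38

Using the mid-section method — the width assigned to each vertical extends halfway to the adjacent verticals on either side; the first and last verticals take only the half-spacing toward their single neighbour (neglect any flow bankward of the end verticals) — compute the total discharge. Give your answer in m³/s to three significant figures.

14.4 m³/s

w_1 = (2.7 − 1.2)/2 = 0.75 m; q_1 = 0.46 × 0.58 × 0.75 = 0.2001 m³/s
w_2 = (5.2 − 1.2)/2 = 2 m; q_2 = 0.80 × 1.03 × 2 = 1.648 m³/s
w_3 = (6.6 − 2.7)/2 = 1.95 m; q_3 = 0.73 × 1.32 × 1.95 = 1.879 m³/s
w_4 = (7.9 − 5.2)/2 = 1.35 m; q_4 = 1.04 × 2.12 × 1.35 = 2.976 m³/s
w_5 = (11.8 − 6.6)/2 = 2.6 m; q_5 = 0.94 × 1.86 × 2.6 = 4.546 m³/s
w_6 = (13.1 − 7.9)/2 = 2.6 m; q_6 = 0.72 × 1.46 × 2.6 = 2.733 m³/s
w_7 = (13.9 − 11.8)/2 = 1.05 m; q_7 = 0.48 × 0.66 × 1.05 = 0.3326 m³/s
w_8 = (13.9 − 13.1)/2 = 0.4 m; q_8 = 0.38 × 0.58 × 0.4 = 0.08816 m³/s
Q = Σ qᵢ = 14.40 m³/s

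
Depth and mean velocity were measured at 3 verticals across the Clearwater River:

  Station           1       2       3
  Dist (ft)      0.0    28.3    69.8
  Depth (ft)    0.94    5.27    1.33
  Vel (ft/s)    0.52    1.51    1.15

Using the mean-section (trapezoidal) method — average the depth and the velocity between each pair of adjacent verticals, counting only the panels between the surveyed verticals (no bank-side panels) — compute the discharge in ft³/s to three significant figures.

271 ft³/s

Panel 1-2: Δb = 28.3 ft, d̄ = (0.94+5.27)/2 = 3.105, v̄ = (0.52+1.51)/2 = 1.015 → q = 28.3×3.105×1.015 = 89.19 ft³/s
Panel 2-3: Δb = 41.5 ft, d̄ = (5.27+1.33)/2 = 3.3, v̄ = (1.51+1.15)/2 = 1.33 → q = 41.5×3.3×1.33 = 182.1 ft³/s
Q = Σ q = 271.3 ft³/s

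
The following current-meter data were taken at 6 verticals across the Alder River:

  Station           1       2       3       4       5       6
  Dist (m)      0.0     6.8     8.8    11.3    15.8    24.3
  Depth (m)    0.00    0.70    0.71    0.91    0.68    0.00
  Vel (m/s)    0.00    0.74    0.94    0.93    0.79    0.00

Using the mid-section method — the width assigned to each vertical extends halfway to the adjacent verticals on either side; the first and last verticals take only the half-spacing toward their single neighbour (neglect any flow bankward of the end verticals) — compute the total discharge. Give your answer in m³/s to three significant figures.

10.2 m³/s

w_2 = (8.8 − 0.0)/2 = 4.4 m; q_2 = 0.74 × 0.70 × 4.4 = 2.279 m³/s
w_3 = (11.3 − 6.8)/2 = 2.25 m; q_3 = 0.94 × 0.71 × 2.25 = 1.502 m³/s
w_4 = (15.8 − 8.8)/2 = 3.5 m; q_4 = 0.93 × 0.91 × 3.5 = 2.962 m³/s
w_5 = (24.3 − 11.3)/2 = 6.5 m; q_5 = 0.79 × 0.68 × 6.5 = 3.492 m³/s
Stations 1, 6 contribute zero (depth or velocity is 0).
Q = Σ qᵢ = 10.23 m³/s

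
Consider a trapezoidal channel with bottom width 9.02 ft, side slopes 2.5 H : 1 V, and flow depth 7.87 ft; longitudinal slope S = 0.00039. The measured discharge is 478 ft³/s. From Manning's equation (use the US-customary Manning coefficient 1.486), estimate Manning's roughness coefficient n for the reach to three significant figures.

A = (b + z·y)·y = (9.02 + 2.5×7.87)×7.87 = 225.8 ft²
P = b + 2y√(1+z²) = 9.02 + 2×7.87×√(1+2.5²) = 51.40 ft
R = A/P = 225.8/51.40 = 4.393 ft
n = (1.486/Q)·A·R^(2/3)·S^(1/2) = (1.486/478) × 225.8 × 2.682 × 0.01975 = 0.03719

0.0372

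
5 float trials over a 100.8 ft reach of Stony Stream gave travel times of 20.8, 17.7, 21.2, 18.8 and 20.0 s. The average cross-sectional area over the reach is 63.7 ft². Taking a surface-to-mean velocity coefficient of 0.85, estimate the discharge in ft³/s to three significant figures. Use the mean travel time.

t̄ = (20.8 + 17.7 + 21.2 + 18.8 + 20.0) / 5 = 19.7 s
v_surface = L / t̄ = 100.8 / 19.7 = 5.117 ft/s
v_mean = 0.85 × 5.117 = 4.349 ft/s
Q = A × v_mean = 63.7 × 4.349 = 277.0 ft³/s

277 ft³/s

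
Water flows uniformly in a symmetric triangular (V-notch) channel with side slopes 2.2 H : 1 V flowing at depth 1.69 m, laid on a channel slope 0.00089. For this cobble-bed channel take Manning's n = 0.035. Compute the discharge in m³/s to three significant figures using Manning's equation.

A = z·y² = 2.2×1.69² = 6.283 m²
P = 2y√(1+z²) = 2×1.69×√(1+2.2²) = 8.168 m
R = A/P = 6.283/8.168 = 0.7693 m
Q = (1/n)·A·R^(2/3)·S^(1/2) = (1/0.035) × 6.283 × 0.7693^(2/3) × 0.00089^(1/2) = 4.496 m³/s

4.50 m³/s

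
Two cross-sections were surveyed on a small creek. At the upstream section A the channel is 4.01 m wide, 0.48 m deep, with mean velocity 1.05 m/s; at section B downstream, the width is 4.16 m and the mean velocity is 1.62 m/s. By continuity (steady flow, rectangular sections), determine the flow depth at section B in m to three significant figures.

0.300 m

Q = A₁V₁ = (4.01×0.48) × 1.05 = 2.021 m³/s
d₂ = Q/(b₂ V₂) = 2.021/(4.16×1.62) = 0.2999 m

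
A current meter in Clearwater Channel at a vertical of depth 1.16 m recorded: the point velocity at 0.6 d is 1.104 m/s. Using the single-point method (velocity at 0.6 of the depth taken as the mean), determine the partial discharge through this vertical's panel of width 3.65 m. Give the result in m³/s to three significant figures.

4.67 m³/s

v̄ = v₀.₆ = 1.104 m/s
q = v̄ × d × w = 1.104 × 1.16 × 3.65 = 4.674 m³/s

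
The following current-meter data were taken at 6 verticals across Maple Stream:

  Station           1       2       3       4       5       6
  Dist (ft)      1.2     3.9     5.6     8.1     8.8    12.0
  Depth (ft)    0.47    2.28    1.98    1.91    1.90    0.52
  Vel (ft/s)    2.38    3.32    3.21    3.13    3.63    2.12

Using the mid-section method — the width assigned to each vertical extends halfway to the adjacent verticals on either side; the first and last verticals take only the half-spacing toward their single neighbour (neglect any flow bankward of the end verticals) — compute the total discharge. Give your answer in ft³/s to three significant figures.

w_1 = (3.9 − 1.2)/2 = 1.35 ft; q_1 = 2.38 × 0.47 × 1.35 = 1.510 ft³/s
w_2 = (5.6 − 1.2)/2 = 2.2 ft; q_2 = 3.32 × 2.28 × 2.2 = 16.65 ft³/s
w_3 = (8.1 − 3.9)/2 = 2.1 ft; q_3 = 3.21 × 1.98 × 2.1 = 13.35 ft³/s
w_4 = (8.8 − 5.6)/2 = 1.6 ft; q_4 = 3.13 × 1.91 × 1.6 = 9.565 ft³/s
w_5 = (12.0 − 8.1)/2 = 1.95 ft; q_5 = 3.63 × 1.90 × 1.95 = 13.45 ft³/s
w_6 = (12.0 − 8.8)/2 = 1.6 ft; q_6 = 2.12 × 0.52 × 1.6 = 1.764 ft³/s
Q = Σ qᵢ = 56.29 ft³/s

56.3 ft³/s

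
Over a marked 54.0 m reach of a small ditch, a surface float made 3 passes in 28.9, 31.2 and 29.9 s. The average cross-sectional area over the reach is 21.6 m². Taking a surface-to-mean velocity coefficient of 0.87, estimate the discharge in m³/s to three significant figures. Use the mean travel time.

33.8 m³/s

t̄ = (28.9 + 31.2 + 29.9) / 3 = 30 s
v_surface = L / t̄ = 54.0 / 30 = 1.800 m/s
v_mean = 0.87 × 1.800 = 1.566 m/s
Q = A × v_mean = 21.6 × 1.566 = 33.83 m³/s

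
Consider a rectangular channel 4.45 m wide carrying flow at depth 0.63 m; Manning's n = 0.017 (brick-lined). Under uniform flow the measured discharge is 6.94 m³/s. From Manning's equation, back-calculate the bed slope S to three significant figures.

0.00457

A = b·y = 4.45 × 0.63 = 2.804 m²
P = b + 2y = 4.45 + 2×0.63 = 5.710 m
R = A/P = 2.804/5.710 = 0.4910 m
S = (Q·n / (1·A·R^(2/3)))² = (6.94×0.017 / (1×2.804×0.6224))² = 0.004572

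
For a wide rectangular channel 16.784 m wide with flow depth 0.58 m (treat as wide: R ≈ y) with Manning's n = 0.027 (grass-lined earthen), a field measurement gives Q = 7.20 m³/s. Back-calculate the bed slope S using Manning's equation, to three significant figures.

0.000824

A = b·y = 16.784 × 0.58 = 9.735 m²
Wide channel: R ≈ y = 0.58 m
S = (Q·n / (1·A·R^(2/3)))² = (7.20×0.027 / (1×9.735×0.6955))² = 0.0008245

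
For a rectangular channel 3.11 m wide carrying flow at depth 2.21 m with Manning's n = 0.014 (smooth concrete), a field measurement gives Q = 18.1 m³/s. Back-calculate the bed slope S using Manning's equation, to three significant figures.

A = b·y = 3.11 × 2.21 = 6.873 m²
P = b + 2y = 3.11 + 2×2.21 = 7.530 m
R = A/P = 6.873/7.530 = 0.9128 m
S = (Q·n / (1·A·R^(2/3)))² = (18.1×0.014 / (1×6.873×0.9410))² = 0.001535

0.00154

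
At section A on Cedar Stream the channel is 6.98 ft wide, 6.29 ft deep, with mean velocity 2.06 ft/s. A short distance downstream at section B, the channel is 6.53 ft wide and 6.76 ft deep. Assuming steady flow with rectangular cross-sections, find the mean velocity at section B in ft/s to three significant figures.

Q = A₁V₁ = (6.98×6.29) × 2.06 = 90.44 ft³/s
A₂ = 6.53 × 6.76 = 44.14 ft²
V₂ = Q/A₂ = 90.44/44.14 = 2.049 ft/s

2.05 ft/s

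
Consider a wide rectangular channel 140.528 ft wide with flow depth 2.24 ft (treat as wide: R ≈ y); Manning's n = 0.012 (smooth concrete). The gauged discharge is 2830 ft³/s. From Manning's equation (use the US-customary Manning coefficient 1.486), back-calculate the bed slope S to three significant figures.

A = b·y = 140.528 × 2.24 = 314.8 ft²
Wide channel: R ≈ y = 2.24 ft
S = (Q·n / (1.486·A·R^(2/3)))² = (2830×0.012 / (1.486×314.8×1.712))² = 0.001798

0.00180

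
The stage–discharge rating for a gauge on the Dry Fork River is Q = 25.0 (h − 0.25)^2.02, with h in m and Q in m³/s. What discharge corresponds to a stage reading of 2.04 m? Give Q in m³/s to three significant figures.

81.0 m³/s

Q = 25.0 × (2.04 − 0.25)^2.02 = 25.0 × 1.79^2.02 = 81.04 m³/s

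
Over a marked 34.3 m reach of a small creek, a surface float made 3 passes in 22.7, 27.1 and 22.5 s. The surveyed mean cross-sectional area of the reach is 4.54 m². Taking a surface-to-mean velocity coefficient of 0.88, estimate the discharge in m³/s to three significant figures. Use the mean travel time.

t̄ = (22.7 + 27.1 + 22.5) / 3 = 24.1 s
v_surface = L / t̄ = 34.3 / 24.1 = 1.423 m/s
v_mean = 0.88 × 1.423 = 1.252 m/s
Q = A × v_mean = 4.54 × 1.252 = 5.686 m³/s

5.69 m³/s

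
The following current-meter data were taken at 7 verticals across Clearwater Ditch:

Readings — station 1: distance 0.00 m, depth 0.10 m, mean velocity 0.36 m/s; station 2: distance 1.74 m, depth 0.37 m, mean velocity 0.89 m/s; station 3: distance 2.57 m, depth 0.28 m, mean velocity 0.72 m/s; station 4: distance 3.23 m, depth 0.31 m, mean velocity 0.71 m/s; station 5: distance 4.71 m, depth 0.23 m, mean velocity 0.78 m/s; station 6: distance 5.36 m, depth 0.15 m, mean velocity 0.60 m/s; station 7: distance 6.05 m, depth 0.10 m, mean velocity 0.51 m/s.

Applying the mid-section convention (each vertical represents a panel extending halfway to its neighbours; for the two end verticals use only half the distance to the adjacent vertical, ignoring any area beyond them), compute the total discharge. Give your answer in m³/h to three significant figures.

3990 m³/h

w_1 = (1.74 − 0.00)/2 = 0.87 m; q_1 = 0.36 × 0.10 × 0.87 = 0.03132 m³/s
w_2 = (2.57 − 0.00)/2 = 1.285 m; q_2 = 0.89 × 0.37 × 1.285 = 0.4232 m³/s
w_3 = (3.23 − 1.74)/2 = 0.745 m; q_3 = 0.72 × 0.28 × 0.745 = 0.1502 m³/s
w_4 = (4.71 − 2.57)/2 = 1.07 m; q_4 = 0.71 × 0.31 × 1.07 = 0.2355 m³/s
w_5 = (5.36 − 3.23)/2 = 1.065 m; q_5 = 0.78 × 0.23 × 1.065 = 0.1911 m³/s
w_6 = (6.05 − 4.71)/2 = 0.67 m; q_6 = 0.60 × 0.15 × 0.67 = 0.06030 m³/s
w_7 = (6.05 − 5.36)/2 = 0.345 m; q_7 = 0.51 × 0.10 × 0.345 = 0.01760 m³/s
Q = Σ qᵢ = 1.109 m³/s
= 1.109 × 3600 = 3993 m³/h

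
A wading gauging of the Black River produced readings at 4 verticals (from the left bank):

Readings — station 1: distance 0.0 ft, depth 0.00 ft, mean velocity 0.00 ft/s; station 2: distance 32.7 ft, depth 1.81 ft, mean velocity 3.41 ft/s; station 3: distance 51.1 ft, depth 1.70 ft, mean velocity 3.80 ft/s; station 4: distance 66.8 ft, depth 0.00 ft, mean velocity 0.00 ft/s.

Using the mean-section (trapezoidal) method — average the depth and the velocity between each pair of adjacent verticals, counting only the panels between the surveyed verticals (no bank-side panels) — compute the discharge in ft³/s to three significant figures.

192 ft³/s

Panel 1-2: Δb = 32.7 ft, d̄ = (0.00+1.81)/2 = 0.905, v̄ = (0.00+3.41)/2 = 1.705 → q = 32.7×0.905×1.705 = 50.46 ft³/s
Panel 2-3: Δb = 18.4 ft, d̄ = (1.81+1.70)/2 = 1.755, v̄ = (3.41+3.80)/2 = 3.605 → q = 18.4×1.755×3.605 = 116.4 ft³/s
Panel 3-4: Δb = 15.7 ft, d̄ = (1.70+0.00)/2 = 0.85, v̄ = (3.80+0.00)/2 = 1.9 → q = 15.7×0.85×1.9 = 25.36 ft³/s
Q = Σ q = 192.2 ft³/s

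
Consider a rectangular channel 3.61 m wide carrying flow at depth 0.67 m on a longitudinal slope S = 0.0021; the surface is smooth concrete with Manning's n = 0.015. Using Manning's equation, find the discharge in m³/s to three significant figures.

A = b·y = 3.61 × 0.67 = 2.419 m²
P = b + 2y = 3.61 + 2×0.67 = 4.950 m
R = A/P = 2.419/4.950 = 0.4886 m
Q = (1/n)·A·R^(2/3)·S^(1/2) = (1/0.015) × 2.419 × 0.4886^(2/3) × 0.0021^(1/2) = 4.584 m³/s

4.58 m³/s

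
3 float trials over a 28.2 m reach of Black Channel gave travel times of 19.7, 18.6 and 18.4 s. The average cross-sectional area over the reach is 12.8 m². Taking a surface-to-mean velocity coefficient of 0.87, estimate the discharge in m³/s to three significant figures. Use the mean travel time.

16.6 m³/s

t̄ = (19.7 + 18.6 + 18.4) / 3 = 18.9 s
v_surface = L / t̄ = 28.2 / 18.9 = 1.492 m/s
v_mean = 0.87 × 1.492 = 1.298 m/s
Q = A × v_mean = 12.8 × 1.298 = 16.62 m³/s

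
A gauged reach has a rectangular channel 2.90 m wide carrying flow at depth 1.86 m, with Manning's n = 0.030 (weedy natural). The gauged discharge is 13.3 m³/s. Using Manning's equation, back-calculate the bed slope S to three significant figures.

0.00719

A = b·y = 2.90 × 1.86 = 5.394 m²
P = b + 2y = 2.90 + 2×1.86 = 6.620 m
R = A/P = 5.394/6.620 = 0.8148 m
S = (Q·n / (1·A·R^(2/3)))² = (13.3×0.030 / (1×5.394×0.8724))² = 0.007190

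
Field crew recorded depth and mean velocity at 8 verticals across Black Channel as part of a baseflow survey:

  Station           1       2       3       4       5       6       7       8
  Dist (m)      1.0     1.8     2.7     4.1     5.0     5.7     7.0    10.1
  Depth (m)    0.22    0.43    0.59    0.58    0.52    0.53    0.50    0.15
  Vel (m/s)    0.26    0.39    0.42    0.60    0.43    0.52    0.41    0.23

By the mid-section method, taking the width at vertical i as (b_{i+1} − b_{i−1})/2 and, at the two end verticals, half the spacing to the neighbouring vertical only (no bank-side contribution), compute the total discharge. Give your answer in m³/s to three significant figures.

1.81 m³/s

w_1 = (1.8 − 1.0)/2 = 0.4 m; q_1 = 0.26 × 0.22 × 0.4 = 0.02288 m³/s
w_2 = (2.7 − 1.0)/2 = 0.85 m; q_2 = 0.39 × 0.43 × 0.85 = 0.1425 m³/s
w_3 = (4.1 − 1.8)/2 = 1.15 m; q_3 = 0.42 × 0.59 × 1.15 = 0.2850 m³/s
w_4 = (5.0 − 2.7)/2 = 1.15 m; q_4 = 0.60 × 0.58 × 1.15 = 0.4002 m³/s
w_5 = (5.7 − 4.1)/2 = 0.8 m; q_5 = 0.43 × 0.52 × 0.8 = 0.1789 m³/s
w_6 = (7.0 − 5.0)/2 = 1 m; q_6 = 0.52 × 0.53 × 1 = 0.2756 m³/s
w_7 = (10.1 − 5.7)/2 = 2.2 m; q_7 = 0.41 × 0.50 × 2.2 = 0.4510 m³/s
w_8 = (10.1 − 7.0)/2 = 1.55 m; q_8 = 0.23 × 0.15 × 1.55 = 0.05348 m³/s
Q = Σ qᵢ = 1.810 m³/s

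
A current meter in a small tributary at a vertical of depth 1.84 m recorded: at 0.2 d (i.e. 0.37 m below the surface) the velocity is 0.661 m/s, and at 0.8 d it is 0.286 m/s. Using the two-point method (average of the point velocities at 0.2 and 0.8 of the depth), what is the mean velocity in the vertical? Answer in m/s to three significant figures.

v̄ = (0.661 + 0.286) / 2 = 0.4735 m/s

0.474 m/s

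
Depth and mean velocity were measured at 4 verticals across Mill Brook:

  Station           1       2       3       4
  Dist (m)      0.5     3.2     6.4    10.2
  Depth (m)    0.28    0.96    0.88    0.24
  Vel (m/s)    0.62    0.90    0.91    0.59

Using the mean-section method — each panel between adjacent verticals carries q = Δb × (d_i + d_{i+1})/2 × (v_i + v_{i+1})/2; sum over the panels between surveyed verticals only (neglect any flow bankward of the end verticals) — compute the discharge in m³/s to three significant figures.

5.53 m³/s

Panel 1-2: Δb = 2.7 m, d̄ = (0.28+0.96)/2 = 0.62, v̄ = (0.62+0.90)/2 = 0.76 → q = 2.7×0.62×0.76 = 1.272 m³/s
Panel 2-3: Δb = 3.2 m, d̄ = (0.96+0.88)/2 = 0.92, v̄ = (0.90+0.91)/2 = 0.905 → q = 3.2×0.92×0.905 = 2.664 m³/s
Panel 3-4: Δb = 3.8 m, d̄ = (0.88+0.24)/2 = 0.56, v̄ = (0.91+0.59)/2 = 0.75 → q = 3.8×0.56×0.75 = 1.596 m³/s
Q = Σ q = 5.533 m³/s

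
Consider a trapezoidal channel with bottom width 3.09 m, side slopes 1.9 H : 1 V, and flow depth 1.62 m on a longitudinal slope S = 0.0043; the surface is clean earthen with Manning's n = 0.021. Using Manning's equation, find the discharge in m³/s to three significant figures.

31.1 m³/s

A = (b + z·y)·y = (3.09 + 1.9×1.62)×1.62 = 9.992 m²
P = b + 2y√(1+z²) = 3.09 + 2×1.62×√(1+1.9²) = 10.05 m
R = A/P = 9.992/10.05 = 0.9946 m
Q = (1/n)·A·R^(2/3)·S^(1/2) = (1/0.021) × 9.992 × 0.9946^(2/3) × 0.0043^(1/2) = 31.09 m³/s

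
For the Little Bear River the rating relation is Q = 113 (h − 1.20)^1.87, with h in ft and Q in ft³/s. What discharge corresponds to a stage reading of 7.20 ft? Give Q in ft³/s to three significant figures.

Q = 113 × (7.20 − 1.20)^1.87 = 113 × 6^1.87 = 3223 ft³/s

3220 ft³/s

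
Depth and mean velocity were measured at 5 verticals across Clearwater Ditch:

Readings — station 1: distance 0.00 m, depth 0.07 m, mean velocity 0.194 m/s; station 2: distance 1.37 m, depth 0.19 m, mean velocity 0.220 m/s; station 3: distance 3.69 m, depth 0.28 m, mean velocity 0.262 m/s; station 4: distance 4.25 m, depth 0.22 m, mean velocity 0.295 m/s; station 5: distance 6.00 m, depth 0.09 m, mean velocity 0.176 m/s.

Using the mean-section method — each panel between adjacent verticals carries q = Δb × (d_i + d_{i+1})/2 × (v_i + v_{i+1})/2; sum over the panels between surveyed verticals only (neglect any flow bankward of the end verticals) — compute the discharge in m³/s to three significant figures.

Panel 1-2: Δb = 1.37 m, d̄ = (0.07+0.19)/2 = 0.13, v̄ = (0.194+0.220)/2 = 0.207 → q = 1.37×0.13×0.207 = 0.03687 m³/s
Panel 2-3: Δb = 2.32 m, d̄ = (0.19+0.28)/2 = 0.235, v̄ = (0.220+0.262)/2 = 0.241 → q = 2.32×0.235×0.241 = 0.1314 m³/s
Panel 3-4: Δb = 0.56 m, d̄ = (0.28+0.22)/2 = 0.25, v̄ = (0.262+0.295)/2 = 0.2785 → q = 0.56×0.25×0.2785 = 0.03899 m³/s
Panel 4-5: Δb = 1.75 m, d̄ = (0.22+0.09)/2 = 0.155, v̄ = (0.295+0.176)/2 = 0.2355 → q = 1.75×0.155×0.2355 = 0.06388 m³/s
Q = Σ q = 0.2711 m³/s

0.271 m³/s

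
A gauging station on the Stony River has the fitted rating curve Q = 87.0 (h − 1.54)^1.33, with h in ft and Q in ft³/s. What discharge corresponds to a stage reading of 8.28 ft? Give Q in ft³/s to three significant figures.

1100 ft³/s

Q = 87.0 × (8.28 − 1.54)^1.33 = 87.0 × 6.74^1.33 = 1101 ft³/s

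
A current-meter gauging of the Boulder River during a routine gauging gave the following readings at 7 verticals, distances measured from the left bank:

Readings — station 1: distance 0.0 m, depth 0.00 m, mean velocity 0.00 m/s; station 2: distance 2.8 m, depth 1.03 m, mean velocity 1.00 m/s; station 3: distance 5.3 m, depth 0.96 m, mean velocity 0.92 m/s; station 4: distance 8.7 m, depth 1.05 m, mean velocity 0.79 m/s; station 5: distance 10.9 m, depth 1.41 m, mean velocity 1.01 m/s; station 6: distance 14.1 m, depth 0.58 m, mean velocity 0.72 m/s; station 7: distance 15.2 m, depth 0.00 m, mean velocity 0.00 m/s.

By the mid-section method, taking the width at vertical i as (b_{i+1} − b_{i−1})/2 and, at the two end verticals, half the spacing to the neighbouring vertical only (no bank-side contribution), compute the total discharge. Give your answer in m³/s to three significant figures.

w_2 = (5.3 − 0.0)/2 = 2.65 m; q_2 = 1.00 × 1.03 × 2.65 = 2.730 m³/s
w_3 = (8.7 − 2.8)/2 = 2.95 m; q_3 = 0.92 × 0.96 × 2.95 = 2.605 m³/s
w_4 = (10.9 − 5.3)/2 = 2.8 m; q_4 = 0.79 × 1.05 × 2.8 = 2.323 m³/s
w_5 = (14.1 − 8.7)/2 = 2.7 m; q_5 = 1.01 × 1.41 × 2.7 = 3.845 m³/s
w_6 = (15.2 − 10.9)/2 = 2.15 m; q_6 = 0.72 × 0.58 × 2.15 = 0.8978 m³/s
Stations 1, 7 contribute zero (depth or velocity is 0).
Q = Σ qᵢ = 12.40 m³/s

12.4 m³/s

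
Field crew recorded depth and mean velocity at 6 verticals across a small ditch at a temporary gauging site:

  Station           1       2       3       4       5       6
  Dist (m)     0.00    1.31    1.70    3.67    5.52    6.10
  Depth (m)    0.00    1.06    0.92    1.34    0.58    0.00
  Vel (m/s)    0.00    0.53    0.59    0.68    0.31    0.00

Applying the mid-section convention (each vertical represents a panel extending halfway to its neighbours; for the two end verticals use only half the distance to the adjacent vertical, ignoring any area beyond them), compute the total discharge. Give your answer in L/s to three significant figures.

3080 L/s

w_2 = (1.70 − 0.00)/2 = 0.85 m; q_2 = 0.53 × 1.06 × 0.85 = 0.4775 m³/s
w_3 = (3.67 − 1.31)/2 = 1.18 m; q_3 = 0.59 × 0.92 × 1.18 = 0.6405 m³/s
w_4 = (5.52 − 1.70)/2 = 1.91 m; q_4 = 0.68 × 1.34 × 1.91 = 1.740 m³/s
w_5 = (6.10 − 3.67)/2 = 1.215 m; q_5 = 0.31 × 0.58 × 1.215 = 0.2185 m³/s
Stations 1, 6 contribute zero (depth or velocity is 0).
Q = Σ qᵢ = 3.077 m³/s
= 3.077 × 1000 = 3077 L/s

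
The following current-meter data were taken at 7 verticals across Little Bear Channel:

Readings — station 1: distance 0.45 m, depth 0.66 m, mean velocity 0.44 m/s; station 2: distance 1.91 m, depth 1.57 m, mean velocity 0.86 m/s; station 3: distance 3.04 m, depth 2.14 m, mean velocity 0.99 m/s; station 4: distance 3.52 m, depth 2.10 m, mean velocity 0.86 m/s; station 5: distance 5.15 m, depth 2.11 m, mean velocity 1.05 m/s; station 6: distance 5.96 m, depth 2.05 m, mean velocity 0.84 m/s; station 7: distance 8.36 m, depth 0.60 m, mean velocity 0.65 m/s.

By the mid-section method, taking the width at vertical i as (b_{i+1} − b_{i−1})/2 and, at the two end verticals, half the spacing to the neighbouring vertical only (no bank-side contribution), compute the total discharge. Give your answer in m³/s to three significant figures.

11.5 m³/s

w_1 = (1.91 − 0.45)/2 = 0.73 m; q_1 = 0.44 × 0.66 × 0.73 = 0.2120 m³/s
w_2 = (3.04 − 0.45)/2 = 1.295 m; q_2 = 0.86 × 1.57 × 1.295 = 1.749 m³/s
w_3 = (3.52 − 1.91)/2 = 0.805 m; q_3 = 0.99 × 2.14 × 0.805 = 1.705 m³/s
w_4 = (5.15 − 3.04)/2 = 1.055 m; q_4 = 0.86 × 2.10 × 1.055 = 1.905 m³/s
w_5 = (5.96 − 3.52)/2 = 1.22 m; q_5 = 1.05 × 2.11 × 1.22 = 2.703 m³/s
w_6 = (8.36 − 5.15)/2 = 1.605 m; q_6 = 0.84 × 2.05 × 1.605 = 2.764 m³/s
w_7 = (8.36 − 5.96)/2 = 1.2 m; q_7 = 0.65 × 0.60 × 1.2 = 0.4680 m³/s
Q = Σ qᵢ = 11.51 m³/s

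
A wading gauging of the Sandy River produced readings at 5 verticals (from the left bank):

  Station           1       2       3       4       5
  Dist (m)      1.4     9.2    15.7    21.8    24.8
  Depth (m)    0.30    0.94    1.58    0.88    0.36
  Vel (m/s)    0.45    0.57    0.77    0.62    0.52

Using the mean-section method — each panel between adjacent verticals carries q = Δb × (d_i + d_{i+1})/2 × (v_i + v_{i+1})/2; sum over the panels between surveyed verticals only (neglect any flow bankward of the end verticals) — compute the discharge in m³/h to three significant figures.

51200 m³/h

Panel 1-2: Δb = 7.8 m, d̄ = (0.30+0.94)/2 = 0.62, v̄ = (0.45+0.57)/2 = 0.51 → q = 7.8×0.62×0.51 = 2.466 m³/s
Panel 2-3: Δb = 6.5 m, d̄ = (0.94+1.58)/2 = 1.26, v̄ = (0.57+0.77)/2 = 0.67 → q = 6.5×1.26×0.67 = 5.487 m³/s
Panel 3-4: Δb = 6.1 m, d̄ = (1.58+0.88)/2 = 1.23, v̄ = (0.77+0.62)/2 = 0.695 → q = 6.1×1.23×0.695 = 5.215 m³/s
Panel 4-5: Δb = 3 m, d̄ = (0.88+0.36)/2 = 0.62, v̄ = (0.62+0.52)/2 = 0.57 → q = 3×0.62×0.57 = 1.060 m³/s
Q = Σ q = 14.23 m³/s
= 14.23 × 3600 = 51220 m³/h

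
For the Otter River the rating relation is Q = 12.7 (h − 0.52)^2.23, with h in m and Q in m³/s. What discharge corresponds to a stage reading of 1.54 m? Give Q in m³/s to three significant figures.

13.3 m³/s

Q = 12.7 × (1.54 − 0.52)^2.23 = 12.7 × 1.02^2.23 = 13.27 m³/s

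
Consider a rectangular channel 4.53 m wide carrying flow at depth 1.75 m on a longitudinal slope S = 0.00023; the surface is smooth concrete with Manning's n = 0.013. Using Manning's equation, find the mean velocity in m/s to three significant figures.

A = b·y = 4.53 × 1.75 = 7.928 m²
P = b + 2y = 4.53 + 2×1.75 = 8.030 m
R = A/P = 7.928/8.030 = 0.9872 m
Q = (1/n)·A·R^(2/3)·S^(1/2) = (1/0.013) × 7.928 × 0.9872^(2/3) × 0.00023^(1/2) = 9.169 m³/s
V = Q/A = 9.169/7.928 = 1.157 m/s

1.16 m/s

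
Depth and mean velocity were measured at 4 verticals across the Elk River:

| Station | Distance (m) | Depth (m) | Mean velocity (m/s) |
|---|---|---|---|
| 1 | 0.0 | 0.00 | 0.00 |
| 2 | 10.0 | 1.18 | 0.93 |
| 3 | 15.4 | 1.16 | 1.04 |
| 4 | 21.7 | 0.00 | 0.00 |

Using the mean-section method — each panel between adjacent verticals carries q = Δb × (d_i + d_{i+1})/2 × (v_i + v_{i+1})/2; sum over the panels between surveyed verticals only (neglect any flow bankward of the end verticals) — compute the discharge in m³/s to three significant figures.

10.9 m³/s

Panel 1-2: Δb = 10 m, d̄ = (0.00+1.18)/2 = 0.59, v̄ = (0.00+0.93)/2 = 0.465 → q = 10×0.59×0.465 = 2.744 m³/s
Panel 2-3: Δb = 5.4 m, d̄ = (1.18+1.16)/2 = 1.17, v̄ = (0.93+1.04)/2 = 0.985 → q = 5.4×1.17×0.985 = 6.223 m³/s
Panel 3-4: Δb = 6.3 m, d̄ = (1.16+0.00)/2 = 0.58, v̄ = (1.04+0.00)/2 = 0.52 → q = 6.3×0.58×0.52 = 1.900 m³/s
Q = Σ q = 10.87 m³/s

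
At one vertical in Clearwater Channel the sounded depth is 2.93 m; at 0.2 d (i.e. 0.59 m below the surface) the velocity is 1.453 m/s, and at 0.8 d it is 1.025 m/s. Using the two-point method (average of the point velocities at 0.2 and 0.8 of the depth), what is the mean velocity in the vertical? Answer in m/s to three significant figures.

1.24 m/s

v̄ = (1.453 + 1.025) / 2 = 1.239 m/s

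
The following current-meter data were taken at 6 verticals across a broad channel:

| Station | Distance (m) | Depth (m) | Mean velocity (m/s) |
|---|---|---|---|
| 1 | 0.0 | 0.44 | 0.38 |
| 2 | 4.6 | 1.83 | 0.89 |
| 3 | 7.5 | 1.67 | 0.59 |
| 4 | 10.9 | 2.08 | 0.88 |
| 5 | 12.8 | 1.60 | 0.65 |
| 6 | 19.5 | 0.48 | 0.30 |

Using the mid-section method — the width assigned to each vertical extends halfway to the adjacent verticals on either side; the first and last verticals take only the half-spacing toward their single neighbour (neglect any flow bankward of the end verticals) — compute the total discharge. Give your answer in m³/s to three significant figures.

w_1 = (4.6 − 0.0)/2 = 2.3 m; q_1 = 0.38 × 0.44 × 2.3 = 0.3846 m³/s
w_2 = (7.5 − 0.0)/2 = 3.75 m; q_2 = 0.89 × 1.83 × 3.75 = 6.108 m³/s
w_3 = (10.9 − 4.6)/2 = 3.15 m; q_3 = 0.59 × 1.67 × 3.15 = 3.104 m³/s
w_4 = (12.8 − 7.5)/2 = 2.65 m; q_4 = 0.88 × 2.08 × 2.65 = 4.851 m³/s
w_5 = (19.5 − 10.9)/2 = 4.3 m; q_5 = 0.65 × 1.60 × 4.3 = 4.472 m³/s
w_6 = (19.5 − 12.8)/2 = 3.35 m; q_6 = 0.30 × 0.48 × 3.35 = 0.4824 m³/s
Q = Σ qᵢ = 19.40 m³/s

19.4 m³/s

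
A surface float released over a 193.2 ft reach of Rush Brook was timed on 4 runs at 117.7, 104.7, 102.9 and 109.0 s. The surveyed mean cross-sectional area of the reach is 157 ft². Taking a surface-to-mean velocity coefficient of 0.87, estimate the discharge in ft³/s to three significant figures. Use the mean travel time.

243 ft³/s

t̄ = (117.7 + 104.7 + 102.9 + 109.0) / 4 = 108.575 s
v_surface = L / t̄ = 193.2 / 108.575 = 1.779 ft/s
v_mean = 0.87 × 1.779 = 1.548 ft/s
Q = A × v_mean = 157 × 1.548 = 243.1 ft³/s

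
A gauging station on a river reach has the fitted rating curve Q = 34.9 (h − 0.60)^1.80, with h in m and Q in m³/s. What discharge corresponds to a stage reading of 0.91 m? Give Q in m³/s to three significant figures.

Q = 34.9 × (0.91 − 0.60)^1.80 = 34.9 × 0.31^1.80 = 4.239 m³/s

4.24 m³/s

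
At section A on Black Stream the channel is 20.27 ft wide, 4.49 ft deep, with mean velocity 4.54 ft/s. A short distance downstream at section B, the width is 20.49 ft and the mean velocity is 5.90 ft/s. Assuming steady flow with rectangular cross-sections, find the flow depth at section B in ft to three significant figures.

3.42 ft

Q = A₁V₁ = (20.27×4.49) × 4.54 = 413.2 ft³/s
d₂ = Q/(b₂ V₂) = 413.2/(20.49×5.90) = 3.418 ft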